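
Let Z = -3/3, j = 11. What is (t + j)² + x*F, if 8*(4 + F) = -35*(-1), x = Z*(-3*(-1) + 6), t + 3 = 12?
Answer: 3173/8 ≈ 396.63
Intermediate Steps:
t = 9 (t = -3 + 12 = 9)
Z = -1 (Z = -3*⅓ = -1)
x = -9 (x = -(-3*(-1) + 6) = -(3 + 6) = -1*9 = -9)
F = 3/8 (F = -4 + (-35*(-1))/8 = -4 + (⅛)*35 = -4 + 35/8 = 3/8 ≈ 0.37500)
(t + j)² + x*F = (9 + 11)² - 9*3/8 = 20² - 27/8 = 400 - 27/8 = 3173/8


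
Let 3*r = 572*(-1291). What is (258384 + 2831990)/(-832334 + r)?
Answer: -4635561/1617727 ≈ -2.8655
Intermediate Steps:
r = -738452/3 (r = (572*(-1291))/3 = (⅓)*(-738452) = -738452/3 ≈ -2.4615e+5)
(258384 + 2831990)/(-832334 + r) = (258384 + 2831990)/(-832334 - 738452/3) = 3090374/(-3235454/3) = 3090374*(-3/3235454) = -4635561/1617727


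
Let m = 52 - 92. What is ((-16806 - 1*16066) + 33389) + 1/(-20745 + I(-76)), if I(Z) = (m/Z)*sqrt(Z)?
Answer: 845475444644/1635349175 - 4*I*sqrt(19)/1635349175 ≈ 517.0 - 1.0662e-8*I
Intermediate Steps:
m = -40
I(Z) = -40/sqrt(Z) (I(Z) = (-40/Z)*sqrt(Z) = -40/sqrt(Z))
((-16806 - 1*16066) + 33389) + 1/(-20745 + I(-76)) = ((-16806 - 1*16066) + 33389) + 1/(-20745 - (-20)*I*sqrt(19)/19) = ((-16806 - 16066) + 33389) + 1/(-20745 - (-20)*I*sqrt(19)/19) = (-32872 + 33389) + 1/(-20745 + 20*I*sqrt(19)/19) = 517 + 1/(-20745 + 20*I*sqrt(19)/19)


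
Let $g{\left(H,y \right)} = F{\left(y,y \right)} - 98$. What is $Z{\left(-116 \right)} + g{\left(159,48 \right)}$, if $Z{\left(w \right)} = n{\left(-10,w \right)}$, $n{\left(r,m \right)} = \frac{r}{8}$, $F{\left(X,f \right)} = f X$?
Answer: $\frac{8819}{4} \approx 2204.8$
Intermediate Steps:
$F{\left(X,f \right)} = X f$
$n{\left(r,m \right)} = \frac{r}{8}$ ($n{\left(r,m \right)} = r \frac{1}{8} = \frac{r}{8}$)
$g{\left(H,y \right)} = -98 + y^{2}$ ($g{\left(H,y \right)} = y y - 98 = y^{2} - 98 = -98 + y^{2}$)
$Z{\left(w \right)} = - \frac{5}{4}$ ($Z{\left(w \right)} = \frac{1}{8} \left(-10\right) = - \frac{5}{4}$)
$Z{\left(-116 \right)} + g{\left(159,48 \right)} = - \frac{5}{4} - \left(98 - 48^{2}\right) = - \frac{5}{4} + \left(-98 + 2304\right) = - \frac{5}{4} + 2206 = \frac{8819}{4}$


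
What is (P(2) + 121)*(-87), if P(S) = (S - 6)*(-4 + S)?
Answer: -11223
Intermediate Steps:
P(S) = (-6 + S)*(-4 + S)
(P(2) + 121)*(-87) = ((24 + 2² - 10*2) + 121)*(-87) = ((24 + 4 - 20) + 121)*(-87) = (8 + 121)*(-87) = 129*(-87) = -11223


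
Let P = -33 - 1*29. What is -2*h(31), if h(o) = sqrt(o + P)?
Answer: -2*I*sqrt(31) ≈ -11.136*I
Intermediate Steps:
P = -62 (P = -33 - 29 = -62)
h(o) = sqrt(-62 + o) (h(o) = sqrt(o - 62) = sqrt(-62 + o))
-2*h(31) = -2*sqrt(-62 + 31) = -2*I*sqrt(31)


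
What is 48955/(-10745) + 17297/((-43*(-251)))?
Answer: -68503010/23194157 ≈ -2.9535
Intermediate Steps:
48955/(-10745) + 17297/((-43*(-251))) = 48955*(-1/10745) + 17297/10793 = -9791/2149 + 17297*(1/10793) = -9791/2149 + 17297/10793 = -68503010/23194157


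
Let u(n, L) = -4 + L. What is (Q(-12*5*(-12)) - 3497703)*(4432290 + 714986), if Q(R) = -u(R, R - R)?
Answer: -18003622117924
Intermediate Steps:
Q(R) = 4 (Q(R) = -(-4 + (R - R)) = -(-4 + 0) = -1*(-4) = 4)
(Q(-12*5*(-12)) - 3497703)*(4432290 + 714986) = (4 - 3497703)*(4432290 + 714986) = -3497699*5147276 = -18003622117924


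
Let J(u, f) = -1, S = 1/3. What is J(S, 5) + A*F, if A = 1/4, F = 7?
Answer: 3/4 ≈ 0.75000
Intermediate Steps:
S = 1/3 ≈ 0.33333
A = 1/4 ≈ 0.25000
J(S, 5) + A*F = -1 + (1/4)*7 = -1 + 7/4 = 3/4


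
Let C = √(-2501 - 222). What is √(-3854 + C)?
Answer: √(-3854 + I*√2723) ≈ 0.4203 + 62.082*I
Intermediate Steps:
C = I*√2723 (C = √(-2723) = I*√2723 ≈ 52.182*I)
√(-3854 + C) = √(-3854 + I*√2723)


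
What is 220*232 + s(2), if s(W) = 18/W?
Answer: 51049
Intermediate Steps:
220*232 + s(2) = 220*232 + 18/2 = 51040 + 18*(½) = 51040 + 9 = 51049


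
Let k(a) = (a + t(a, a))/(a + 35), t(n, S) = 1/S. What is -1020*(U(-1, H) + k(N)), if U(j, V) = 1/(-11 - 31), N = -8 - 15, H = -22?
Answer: 319260/161 ≈ 1983.0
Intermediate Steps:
N = -23
k(a) = (a + 1/a)/(35 + a) (k(a) = (a + 1/a)/(a + 35) = (a + 1/a)/(35 + a))
U(j, V) = -1/42 (U(j, V) = 1/(-42) = -1/42)
-1020*(U(-1, H) + k(N)) = -1020*(-1/42 + (1 + (-23)**2)/((-23)*(35 - 23))) = -1020*(-1/42 - 1/23*(1 + 529)/12) = -1020*(-1/42 - 1/23*1/12*530) = -1020*(-1/42 - 265/138) = -1020*(-313/161) = 319260/161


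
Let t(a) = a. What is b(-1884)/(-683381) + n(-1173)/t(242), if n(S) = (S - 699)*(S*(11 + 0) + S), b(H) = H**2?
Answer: 9003208130640/82689101 ≈ 1.0888e+5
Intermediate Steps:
n(S) = 12*S*(-699 + S) (n(S) = (-699 + S)*(S*11 + S) = (-699 + S)*(11*S + S) = (-699 + S)*(12*S) = 12*S*(-699 + S))
b(-1884)/(-683381) + n(-1173)/t(242) = (-1884)**2/(-683381) + (12*(-1173)*(-699 - 1173))/242 = 3549456*(-1/683381) + (12*(-1173)*(-1872))*(1/242) = -3549456/683381 + 26350272*(1/242) = -3549456/683381 + 13175136/121 = 9003208130640/82689101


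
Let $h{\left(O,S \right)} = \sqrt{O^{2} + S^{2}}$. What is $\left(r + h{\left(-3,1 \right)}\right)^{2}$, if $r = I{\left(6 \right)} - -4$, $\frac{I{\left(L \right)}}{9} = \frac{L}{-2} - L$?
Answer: $\left(77 - \sqrt{10}\right)^{2} \approx 5452.0$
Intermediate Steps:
$I{\left(L \right)} = - \frac{27 L}{2}$ ($I{\left(L \right)} = 9 \left(\frac{L}{-2} - L\right) = 9 \left(L \left(- \frac{1}{2}\right) - L\right) = 9 \left(- \frac{L}{2} - L\right) = 9 \left(- \frac{3 L}{2}\right) = - \frac{27 L}{2}$)
$r = -77$ ($r = \left(- \frac{27}{2}\right) 6 - -4 = -81 + 4 = -77$)
$\left(r + h{\left(-3,1 \right)}\right)^{2} = \left(-77 + \sqrt{\left(-3\right)^{2} + 1^{2}}\right)^{2} = \left(-77 + \sqrt{9 + 1}\right)^{2} = \left(-77 + \sqrt{10}\right)^{2}$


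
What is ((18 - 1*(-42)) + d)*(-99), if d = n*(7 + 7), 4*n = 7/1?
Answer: -16731/2 ≈ -8365.5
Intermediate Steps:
n = 7/4 (n = (7/1)/4 = (7*1)/4 = (¼)*7 = 7/4 ≈ 1.7500)
d = 49/2 (d = 7*(7 + 7)/4 = (7/4)*14 = 49/2 ≈ 24.500)
((18 - 1*(-42)) + d)*(-99) = ((18 - 1*(-42)) + 49/2)*(-99) = ((18 + 42) + 49/2)*(-99) = (60 + 49/2)*(-99) = (169/2)*(-99) = -16731/2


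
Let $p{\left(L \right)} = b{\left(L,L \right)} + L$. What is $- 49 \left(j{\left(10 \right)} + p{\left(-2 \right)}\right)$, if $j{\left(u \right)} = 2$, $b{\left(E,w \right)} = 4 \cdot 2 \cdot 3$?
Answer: $-1176$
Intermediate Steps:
$b{\left(E,w \right)} = 24$ ($b{\left(E,w \right)} = 8 \cdot 3 = 24$)
$p{\left(L \right)} = 24 + L$
$- 49 \left(j{\left(10 \right)} + p{\left(-2 \right)}\right) = - 49 \left(2 + \left(24 - 2\right)\right) = - 49 \left(2 + 22\right) = \left(-49\right) 24 = -1176$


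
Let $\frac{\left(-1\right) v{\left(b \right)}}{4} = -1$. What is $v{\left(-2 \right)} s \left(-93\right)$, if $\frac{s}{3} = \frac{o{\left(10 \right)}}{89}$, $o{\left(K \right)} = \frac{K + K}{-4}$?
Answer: $\frac{5580}{89} \approx 62.697$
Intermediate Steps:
$v{\left(b \right)} = 4$ ($v{\left(b \right)} = \left(-4\right) \left(-1\right) = 4$)
$o{\left(K \right)} = - \frac{K}{2}$ ($o{\left(K \right)} = 2 K \left(- \frac{1}{4}\right) = - \frac{K}{2}$)
$s = - \frac{15}{89}$ ($s = 3 \frac{\left(- \frac{1}{2}\right) 10}{89} = 3 \left(\left(-5\right) \frac{1}{89}\right) = 3 \left(- \frac{5}{89}\right) = - \frac{15}{89} \approx -0.16854$)
$v{\left(-2 \right)} s \left(-93\right) = 4 \left(- \frac{15}{89}\right) \left(-93\right) = \left(- \frac{60}{89}\right) \left(-93\right) = \frac{5580}{89}$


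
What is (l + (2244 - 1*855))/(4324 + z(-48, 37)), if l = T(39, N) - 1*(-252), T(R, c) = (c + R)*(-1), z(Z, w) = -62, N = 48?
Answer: 777/2131 ≈ 0.36462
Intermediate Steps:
T(R, c) = -R - c (T(R, c) = (R + c)*(-1) = -R - c)
l = 165 (l = (-1*39 - 1*48) - 1*(-252) = (-39 - 48) + 252 = -87 + 252 = 165)
(l + (2244 - 1*855))/(4324 + z(-48, 37)) = (165 + (2244 - 1*855))/(4324 - 62) = (165 + (2244 - 855))/4262 = (165 + 1389)*(1/4262) = 1554*(1/4262) = 777/2131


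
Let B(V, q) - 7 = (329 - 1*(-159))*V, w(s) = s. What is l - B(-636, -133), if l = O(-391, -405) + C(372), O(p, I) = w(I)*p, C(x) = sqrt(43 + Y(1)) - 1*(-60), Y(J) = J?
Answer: 468776 + 2*sqrt(11) ≈ 4.6878e+5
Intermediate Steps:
C(x) = 60 + 2*sqrt(11) (C(x) = sqrt(43 + 1) - 1*(-60) = sqrt(44) + 60 = 2*sqrt(11) + 60 = 60 + 2*sqrt(11))
O(p, I) = I*p
B(V, q) = 7 + 488*V (B(V, q) = 7 + (329 - 1*(-159))*V = 7 + (329 + 159)*V = 7 + 488*V)
l = 158415 + 2*sqrt(11) (l = -405*(-391) + (60 + 2*sqrt(11)) = 158355 + (60 + 2*sqrt(11)) = 158415 + 2*sqrt(11) ≈ 1.5842e+5)
l - B(-636, -133) = (158415 + 2*sqrt(11)) - (7 + 488*(-636)) = (158415 + 2*sqrt(11)) - (7 - 310368) = (158415 + 2*sqrt(11)) - 1*(-310361) = (158415 + 2*sqrt(11)) + 310361 = 468776 + 2*sqrt(11)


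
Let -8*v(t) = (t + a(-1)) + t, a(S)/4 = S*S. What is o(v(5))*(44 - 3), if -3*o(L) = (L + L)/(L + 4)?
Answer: 574/27 ≈ 21.259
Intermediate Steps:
a(S) = 4*S**2 (a(S) = 4*(S*S) = 4*S**2)
v(t) = -1/2 - t/4 (v(t) = -((t + 4*(-1)**2) + t)/8 = -((t + 4*1) + t)/8 = -((t + 4) + t)/8 = -((4 + t) + t)/8 = -(4 + 2*t)/8 = -1/2 - t/4)
o(L) = -2*L/(3*(4 + L)) (o(L) = -(L + L)/(3*(L + 4)) = -2*L/(3*(4 + L)))
o(v(5))*(44 - 3) = (-2*(-1/2 - 1/4*5)/(12 + 3*(-1/2 - 1/4*5)))*(44 - 3) = -2*(-1/2 - 5/4)/(12 + 3*(-1/2 - 5/4))*41 = -2*(-7/4)/(12 + 3*(-7/4))*41 = -2*(-7/4)/(12 - 21/4)*41 = -2*(-7/4)/27/4*41 = -2*(-7/4)*4/27*41 = (14/27)*41 = 574/27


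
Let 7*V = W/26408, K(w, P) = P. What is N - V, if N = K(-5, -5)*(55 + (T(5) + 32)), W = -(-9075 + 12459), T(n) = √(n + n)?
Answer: -10051122/23107 - 5*√10 ≈ -450.79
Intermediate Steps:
T(n) = √2*√n (T(n) = √(2*n) = √2*√n)
W = -3384 (W = -1*3384 = -3384)
V = -423/23107 (V = (-3384/26408)/7 = (-3384*1/26408)/7 = (⅐)*(-423/3301) = -423/23107 ≈ -0.018306)
N = -435 - 5*√10 (N = -5*(55 + (√2*√5 + 32)) = -5*(55 + (√10 + 32)) = -5*(55 + (32 + √10)) = -5*(87 + √10) = -435 - 5*√10 ≈ -450.81)
N - V = (-435 - 5*√10) - 1*(-423/23107) = (-435 - 5*√10) + 423/23107 = -10051122/23107 - 5*√10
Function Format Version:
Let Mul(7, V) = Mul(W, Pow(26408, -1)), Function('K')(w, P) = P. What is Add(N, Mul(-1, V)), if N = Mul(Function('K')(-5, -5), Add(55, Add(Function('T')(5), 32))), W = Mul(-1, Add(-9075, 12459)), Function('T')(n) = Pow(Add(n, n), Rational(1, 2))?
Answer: Add(Rational(-10051122, 23107), Mul(-5, Pow(10, Rational(1, 2)))) ≈ -450.79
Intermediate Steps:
Function('T')(n) = Mul(Pow(2, Rational(1, 2)), Pow(n, Rational(1, 2))) (Function('T')(n) = Pow(Mul(2, n), Rational(1, 2)) = Mul(Pow(2, Rational(1, 2)), Pow(n, Rational(1, 2))))
W = -3384 (W = Mul(-1, 3384) = -3384)
V = Rational(-423, 23107) (V = Mul(Rational(1, 7), Mul(-3384, Pow(26408, -1))) = Mul(Rational(1, 7), Mul(-3384, Rational(1, 26408))) = Mul(Rational(1, 7), Rational(-423, 3301)) = Rational(-423, 23107) ≈ -0.018306)
N = Add(-435, Mul(-5, Pow(10, Rational(1, 2)))) (N = Mul(-5, Add(55, Add(Mul(Pow(2, Rational(1, 2)), Pow(5, Rational(1, 2))), 32))) = Mul(-5, Add(55, Add(Pow(10, Rational(1, 2)), 32))) = Mul(-5, Add(55, Add(32, Pow(10, Rational(1, 2))))) = Mul(-5, Add(87, Pow(10, Rational(1, 2)))) = Add(-435, Mul(-5, Pow(10, Rational(1, 2)))) ≈ -450.81)
Add(N, Mul(-1, V)) = Add(Add(-435, Mul(-5, Pow(10, Rational(1, 2)))), Mul(-1, Rational(-423, 23107))) = Add(Add(-435, Mul(-5, Pow(10, Rational(1, 2)))), Rational(423, 23107)) = Add(Rational(-10051122, 23107), Mul(-5, Pow(10, Rational(1, 2))))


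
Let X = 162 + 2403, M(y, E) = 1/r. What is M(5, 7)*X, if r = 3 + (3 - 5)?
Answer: 2565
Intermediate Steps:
r = 1 (r = 3 - 2 = 1)
M(y, E) = 1 (M(y, E) = 1/1 = 1*1 = 1)
X = 2565
M(5, 7)*X = 1*2565 = 2565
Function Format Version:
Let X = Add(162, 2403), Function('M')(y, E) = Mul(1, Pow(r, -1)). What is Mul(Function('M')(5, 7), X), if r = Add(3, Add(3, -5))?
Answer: 2565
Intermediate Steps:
r = 1 (r = Add(3, -2) = 1)
Function('M')(y, E) = 1 (Function('M')(y, E) = Mul(1, Pow(1, -1)) = Mul(1, 1) = 1)
X = 2565
Mul(Function('M')(5, 7), X) = Mul(1, 2565) = 2565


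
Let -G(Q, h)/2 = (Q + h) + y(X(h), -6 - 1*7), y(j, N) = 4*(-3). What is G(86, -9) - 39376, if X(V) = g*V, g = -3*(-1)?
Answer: -39506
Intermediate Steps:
g = 3
X(V) = 3*V
y(j, N) = -12
G(Q, h) = 24 - 2*Q - 2*h (G(Q, h) = -2*((Q + h) - 12) = -2*(-12 + Q + h) = 24 - 2*Q - 2*h)
G(86, -9) - 39376 = (24 - 2*86 - 2*(-9)) - 39376 = (24 - 172 + 18) - 39376 = -130 - 39376 = -39506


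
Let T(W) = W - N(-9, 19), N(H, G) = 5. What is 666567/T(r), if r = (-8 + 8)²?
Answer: -666567/5 ≈ -1.3331e+5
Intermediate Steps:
r = 0 (r = 0² = 0)
T(W) = -5 + W (T(W) = W - 1*5 = W - 5 = -5 + W)
666567/T(r) = 666567/(-5 + 0) = 666567/(-5) = 666567*(-⅕) = -666567/5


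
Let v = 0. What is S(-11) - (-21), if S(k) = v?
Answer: 21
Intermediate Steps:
S(k) = 0
S(-11) - (-21) = 0 - (-21) = 0 - 1*(-21) = 0 + 21 = 21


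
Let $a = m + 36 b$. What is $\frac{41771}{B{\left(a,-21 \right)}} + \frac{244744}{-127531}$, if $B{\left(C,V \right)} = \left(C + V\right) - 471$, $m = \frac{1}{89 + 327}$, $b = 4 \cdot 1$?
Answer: $- \frac{2251503373464}{18462280277} \approx -121.95$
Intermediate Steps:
$b = 4$
$m = \frac{1}{416} \approx 0.0024038$
$a = \frac{59905}{416}$ ($a = \frac{1}{416} + 36 \cdot 4 = \frac{1}{416} + 144 = \frac{59905}{416} \approx 144.0$)
$B{\left(C,V \right)} = -471 + C + V$
$\frac{41771}{B{\left(a,-21 \right)}} + \frac{244744}{-127531} = \frac{41771}{-471 + \frac{59905}{416} - 21} + \frac{244744}{-127531} = \frac{41771}{- \frac{144767}{416}} + 244744 \left(- \frac{1}{127531}\right) = 41771 \left(- \frac{416}{144767}\right) - \frac{244744}{127531} = - \frac{17376736}{144767} - \frac{244744}{127531} = - \frac{2251503373464}{18462280277}$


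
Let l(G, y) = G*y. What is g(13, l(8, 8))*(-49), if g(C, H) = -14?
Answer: 686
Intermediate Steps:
g(13, l(8, 8))*(-49) = -14*(-49) = 686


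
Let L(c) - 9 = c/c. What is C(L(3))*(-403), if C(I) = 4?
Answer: -1612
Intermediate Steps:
L(c) = 10 (L(c) = 9 + c/c = 9 + 1 = 10)
C(L(3))*(-403) = 4*(-403) = -1612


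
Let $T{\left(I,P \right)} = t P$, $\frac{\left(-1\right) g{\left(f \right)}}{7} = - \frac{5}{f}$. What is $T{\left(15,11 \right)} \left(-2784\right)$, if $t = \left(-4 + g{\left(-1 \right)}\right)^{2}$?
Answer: $-46579104$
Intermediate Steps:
$g{\left(f \right)} = \frac{35}{f}$ ($g{\left(f \right)} = - 7 \left(- \frac{5}{f}\right) = \frac{35}{f}$)
$t = 1521$ ($t = \left(-4 + \frac{35}{-1}\right)^{2} = \left(-4 + 35 \left(-1\right)\right)^{2} = \left(-4 - 35\right)^{2} = \left(-39\right)^{2} = 1521$)
$T{\left(I,P \right)} = 1521 P$
$T{\left(15,11 \right)} \left(-2784\right) = 1521 \cdot 11 \left(-2784\right) = 16731 \left(-2784\right) = -46579104$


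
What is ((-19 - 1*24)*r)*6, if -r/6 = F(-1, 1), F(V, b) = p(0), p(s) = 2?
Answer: 3096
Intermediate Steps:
F(V, b) = 2
r = -12 (r = -6*2 = -12)
((-19 - 1*24)*r)*6 = ((-19 - 1*24)*(-12))*6 = ((-19 - 24)*(-12))*6 = -43*(-12)*6 = 516*6 = 3096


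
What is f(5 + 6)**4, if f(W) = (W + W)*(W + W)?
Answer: 54875873536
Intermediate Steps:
f(W) = 4*W**2 (f(W) = (2*W)*(2*W) = 4*W**2)
f(5 + 6)**4 = (4*(5 + 6)**2)**4 = (4*11**2)**4 = (4*121)**4 = 484**4 = 54875873536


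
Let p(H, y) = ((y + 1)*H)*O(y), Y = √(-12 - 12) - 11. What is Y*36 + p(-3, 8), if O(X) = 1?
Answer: -423 + 72*I*√6 ≈ -423.0 + 176.36*I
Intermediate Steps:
Y = -11 + 2*I*√6 (Y = √(-24) - 11 = 2*I*√6 - 11 = -11 + 2*I*√6 ≈ -11.0 + 4.899*I)
p(H, y) = H*(1 + y) (p(H, y) = ((y + 1)*H)*1 = ((1 + y)*H)*1 = (H*(1 + y))*1 = H*(1 + y))
Y*36 + p(-3, 8) = (-11 + 2*I*√6)*36 - 3*(1 + 8) = (-396 + 72*I*√6) - 3*9 = (-396 + 72*I*√6) - 27 = -423 + 72*I*√6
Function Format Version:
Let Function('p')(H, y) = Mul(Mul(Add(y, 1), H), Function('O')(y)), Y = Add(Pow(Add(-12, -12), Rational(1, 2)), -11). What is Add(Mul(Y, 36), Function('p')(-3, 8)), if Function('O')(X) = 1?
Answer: Add(-423, Mul(72, I, Pow(6, Rational(1, 2)))) ≈ Add(-423.00, Mul(176.36, I))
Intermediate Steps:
Y = Add(-11, Mul(2, I, Pow(6, Rational(1, 2)))) (Y = Add(Pow(-24, Rational(1, 2)), -11) = Add(Mul(2, I, Pow(6, Rational(1, 2))), -11) = Add(-11, Mul(2, I, Pow(6, Rational(1, 2)))) ≈ Add(-11.000, Mul(4.8990, I)))
Function('p')(H, y) = Mul(H, Add(1, y)) (Function('p')(H, y) = Mul(Mul(Add(y, 1), H), 1) = Mul(Mul(Add(1, y), H), 1) = Mul(Mul(H, Add(1, y)), 1) = Mul(H, Add(1, y)))
Add(Mul(Y, 36), Function('p')(-3, 8)) = Add(Mul(Add(-11, Mul(2, I, Pow(6, Rational(1, 2)))), 36), Mul(-3, Add(1, 8))) = Add(Add(-396, Mul(72, I, Pow(6, Rational(1, 2)))), Mul(-3, 9)) = Add(Add(-396, Mul(72, I, Pow(6, Rational(1, 2)))), -27) = Add(-423, Mul(72, I, Pow(6, Rational(1, 2))))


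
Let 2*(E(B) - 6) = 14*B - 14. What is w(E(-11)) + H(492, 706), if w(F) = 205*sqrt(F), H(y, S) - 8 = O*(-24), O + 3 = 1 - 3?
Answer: 128 + 205*I*sqrt(78) ≈ 128.0 + 1810.5*I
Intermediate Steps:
O = -5 (O = -3 + (1 - 3) = -3 - 2 = -5)
H(y, S) = 128 (H(y, S) = 8 - 5*(-24) = 8 + 120 = 128)
E(B) = -1 + 7*B (E(B) = 6 + (14*B - 14)/2 = 6 + (-14 + 14*B)/2 = 6 + (-7 + 7*B) = -1 + 7*B)
w(E(-11)) + H(492, 706) = 205*sqrt(-1 + 7*(-11)) + 128 = 205*sqrt(-1 - 77) + 128 = 205*sqrt(-78) + 128 = 205*(I*sqrt(78)) + 128 = 205*I*sqrt(78) + 128 = 128 + 205*I*sqrt(78)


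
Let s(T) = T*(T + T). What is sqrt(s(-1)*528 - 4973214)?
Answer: 3*I*sqrt(552462) ≈ 2229.8*I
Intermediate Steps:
s(T) = 2*T**2 (s(T) = T*(2*T) = 2*T**2)
sqrt(s(-1)*528 - 4973214) = sqrt((2*(-1)**2)*528 - 4973214) = sqrt((2*1)*528 - 4973214) = sqrt(2*528 - 4973214) = sqrt(1056 - 4973214) = sqrt(-4972158) = 3*I*sqrt(552462)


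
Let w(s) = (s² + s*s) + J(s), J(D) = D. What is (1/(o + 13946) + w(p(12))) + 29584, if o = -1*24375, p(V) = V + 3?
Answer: 313381020/10429 ≈ 30049.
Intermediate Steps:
p(V) = 3 + V
o = -24375
w(s) = s + 2*s² (w(s) = (s² + s*s) + s = (s² + s²) + s = 2*s² + s = s + 2*s²)
(1/(o + 13946) + w(p(12))) + 29584 = (1/(-24375 + 13946) + (3 + 12)*(1 + 2*(3 + 12))) + 29584 = (1/(-10429) + 15*(1 + 2*15)) + 29584 = (-1/10429 + 15*(1 + 30)) + 29584 = (-1/10429 + 15*31) + 29584 = (-1/10429 + 465) + 29584 = 4849484/10429 + 29584 = 313381020/10429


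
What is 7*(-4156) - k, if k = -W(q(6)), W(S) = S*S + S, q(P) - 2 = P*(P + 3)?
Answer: -25900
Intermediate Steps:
q(P) = 2 + P*(3 + P) (q(P) = 2 + P*(P + 3) = 2 + P*(3 + P))
W(S) = S + S² (W(S) = S² + S = S + S²)
k = -3192 (k = -(2 + 6² + 3*6)*(1 + (2 + 6² + 3*6)) = -(2 + 36 + 18)*(1 + (2 + 36 + 18)) = -56*(1 + 56) = -56*57 = -1*3192 = -3192)
7*(-4156) - k = 7*(-4156) - 1*(-3192) = -29092 + 3192 = -25900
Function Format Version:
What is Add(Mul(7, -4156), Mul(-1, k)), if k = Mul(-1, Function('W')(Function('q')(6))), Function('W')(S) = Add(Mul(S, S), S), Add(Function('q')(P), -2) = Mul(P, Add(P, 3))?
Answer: -25900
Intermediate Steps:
Function('q')(P) = Add(2, Mul(P, Add(3, P))) (Function('q')(P) = Add(2, Mul(P, Add(P, 3))) = Add(2, Mul(P, Add(3, P))))
Function('W')(S) = Add(S, Pow(S, 2)) (Function('W')(S) = Add(Pow(S, 2), S) = Add(S, Pow(S, 2)))
k = -3192 (k = Mul(-1, Mul(Add(2, Pow(6, 2), Mul(3, 6)), Add(1, Add(2, Pow(6, 2), Mul(3, 6))))) = Mul(-1, Mul(Add(2, 36, 18), Add(1, Add(2, 36, 18)))) = Mul(-1, Mul(56, Add(1, 56))) = Mul(-1, Mul(56, 57)) = Mul(-1, 3192) = -3192)
Add(Mul(7, -4156), Mul(-1, k)) = Add(Mul(7, -4156), Mul(-1, -3192)) = Add(-29092, 3192) = -25900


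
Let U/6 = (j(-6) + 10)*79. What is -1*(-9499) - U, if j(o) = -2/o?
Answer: 4601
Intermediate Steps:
U = 4898 (U = 6*((-2/(-6) + 10)*79) = 6*((-2*(-⅙) + 10)*79) = 6*((⅓ + 10)*79) = 6*((31/3)*79) = 6*(2449/3) = 4898)
-1*(-9499) - U = -1*(-9499) - 1*4898 = 9499 - 4898 = 4601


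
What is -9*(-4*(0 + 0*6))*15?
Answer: 0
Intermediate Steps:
-9*(-4*(0 + 0*6))*15 = -9*(-4*(0 + 0))*15 = -9*(-4*0)*15 = -9*0*15 = -0*15 = -1*0 = 0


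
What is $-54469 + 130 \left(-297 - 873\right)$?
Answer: $-206569$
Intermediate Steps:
$-54469 + 130 \left(-297 - 873\right) = -54469 + 130 \left(-1170\right) = -54469 - 152100 = -206569$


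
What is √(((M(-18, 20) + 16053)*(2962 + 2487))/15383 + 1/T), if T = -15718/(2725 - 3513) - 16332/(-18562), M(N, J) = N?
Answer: √7795566206268806239575213923/1171519792889 ≈ 75.366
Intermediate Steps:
T = 76156783/3656714 (T = -15718/(-788) - 16332*(-1/18562) = -15718*(-1/788) + 8166/9281 = 7859/394 + 8166/9281 = 76156783/3656714 ≈ 20.827)
√(((M(-18, 20) + 16053)*(2962 + 2487))/15383 + 1/T) = √(((-18 + 16053)*(2962 + 2487))/15383 + 1/(76156783/3656714)) = √((16035*5449)*(1/15383) + 3656714/76156783) = √(87374715*(1/15383) + 3656714/76156783) = √(87374715/15383 + 3656714/76156783) = √(6654233461173307/1171519792889) = √7795566206268806239575213923/1171519792889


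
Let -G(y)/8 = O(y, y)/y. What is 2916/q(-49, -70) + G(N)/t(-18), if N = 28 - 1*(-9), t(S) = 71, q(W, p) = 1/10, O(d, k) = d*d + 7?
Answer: 76592312/2627 ≈ 29156.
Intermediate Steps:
O(d, k) = 7 + d² (O(d, k) = d² + 7 = 7 + d²)
q(W, p) = ⅒
N = 37 (N = 28 + 9 = 37)
G(y) = -8*(7 + y²)/y
2916/q(-49, -70) + G(N)/t(-18) = 2916/(⅒) + (-56/37 - 8*37)/71 = 2916*10 + (-56*1/37 - 296)*(1/71) = 29160 + (-56/37 - 296)*(1/71) = 29160 - 11008/37*1/71 = 29160 - 11008/2627 = 76592312/2627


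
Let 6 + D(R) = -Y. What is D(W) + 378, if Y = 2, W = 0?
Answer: 370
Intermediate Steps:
D(R) = -8 (D(R) = -6 - 1*2 = -6 - 2 = -8)
D(W) + 378 = -8 + 378 = 370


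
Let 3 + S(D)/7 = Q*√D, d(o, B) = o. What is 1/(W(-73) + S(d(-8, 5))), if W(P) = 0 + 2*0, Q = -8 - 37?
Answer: I/(21*(-I + 30*√2)) ≈ -2.644e-5 + 0.0011218*I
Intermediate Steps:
Q = -45
S(D) = -21 - 315*√D (S(D) = -21 + 7*(-45*√D) = -21 - 315*√D)
W(P) = 0 (W(P) = 0 + 0 = 0)
1/(W(-73) + S(d(-8, 5))) = 1/(0 + (-21 - 630*I*√2)) = 1/(-21 - 630*I*√2)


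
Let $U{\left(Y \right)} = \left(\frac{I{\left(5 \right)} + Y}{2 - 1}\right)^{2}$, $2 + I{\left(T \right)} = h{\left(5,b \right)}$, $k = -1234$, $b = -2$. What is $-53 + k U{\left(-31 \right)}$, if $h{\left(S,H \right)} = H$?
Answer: $-1511703$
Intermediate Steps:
$I{\left(T \right)} = -4$ ($I{\left(T \right)} = -2 - 2 = -4$)
$U{\left(Y \right)} = \left(-4 + Y\right)^{2}$ ($U{\left(Y \right)} = \left(\frac{-4 + Y}{2 - 1}\right)^{2} = \left(\frac{-4 + Y}{1}\right)^{2} = \left(\left(-4 + Y\right) 1\right)^{2} = \left(-4 + Y\right)^{2}$)
$-53 + k U{\left(-31 \right)} = -53 - 1234 \left(-4 - 31\right)^{2} = -53 - 1234 \left(-35\right)^{2} = -53 - 1511650 = -1511703$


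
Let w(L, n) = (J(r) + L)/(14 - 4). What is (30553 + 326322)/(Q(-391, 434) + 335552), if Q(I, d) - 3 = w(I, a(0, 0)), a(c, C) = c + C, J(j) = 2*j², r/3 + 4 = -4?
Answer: 3568750/3356311 ≈ 1.0633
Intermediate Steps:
r = -24 (r = -12 + 3*(-4) = -12 - 12 = -24)
a(c, C) = C + c
w(L, n) = 576/5 + L/10 (w(L, n) = (2*(-24)² + L)/(14 - 4) = (2*576 + L)/10 = (1152 + L)*(⅒) = 576/5 + L/10)
Q(I, d) = 591/5 + I/10 (Q(I, d) = 3 + (576/5 + I/10) = 591/5 + I/10)
(30553 + 326322)/(Q(-391, 434) + 335552) = (30553 + 326322)/((591/5 + (⅒)*(-391)) + 335552) = 356875/((591/5 - 391/10) + 335552) = 356875/(791/10 + 335552) = 356875/(3356311/10) = 356875*(10/3356311) = 3568750/3356311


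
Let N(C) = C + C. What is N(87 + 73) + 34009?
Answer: 34329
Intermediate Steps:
N(C) = 2*C
N(87 + 73) + 34009 = 2*(87 + 73) + 34009 = 2*160 + 34009 = 320 + 34009 = 34329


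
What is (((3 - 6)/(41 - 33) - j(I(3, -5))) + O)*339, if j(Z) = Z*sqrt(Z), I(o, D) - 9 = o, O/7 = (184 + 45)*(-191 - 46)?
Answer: -1030319649/8 - 8136*sqrt(3) ≈ -1.2880e+8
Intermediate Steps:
O = -379911 (O = 7*((184 + 45)*(-191 - 46)) = 7*(229*(-237)) = 7*(-54273) = -379911)
I(o, D) = 9 + o
j(Z) = Z**(3/2)
(((3 - 6)/(41 - 33) - j(I(3, -5))) + O)*339 = (((3 - 6)/(41 - 33) - (9 + 3)**(3/2)) - 379911)*339 = ((-3/8 - 12**(3/2)) - 379911)*339 = ((-3*1/8 - 24*sqrt(3)) - 379911)*339 = ((-3/8 - 24*sqrt(3)) - 379911)*339 = (-3039291/8 - 24*sqrt(3))*339 = -1030319649/8 - 8136*sqrt(3)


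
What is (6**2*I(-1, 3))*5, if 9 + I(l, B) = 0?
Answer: -1620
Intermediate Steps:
I(l, B) = -9 (I(l, B) = -9 + 0 = -9)
(6**2*I(-1, 3))*5 = (6**2*(-9))*5 = (36*(-9))*5 = -324*5 = -1620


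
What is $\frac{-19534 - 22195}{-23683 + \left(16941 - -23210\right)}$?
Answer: $- \frac{41729}{16468} \approx -2.5339$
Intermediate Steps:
$\frac{-19534 - 22195}{-23683 + \left(16941 - -23210\right)} = - \frac{41729}{-23683 + \left(16941 + 23210\right)} = - \frac{41729}{-23683 + 40151} = - \frac{41729}{16468}$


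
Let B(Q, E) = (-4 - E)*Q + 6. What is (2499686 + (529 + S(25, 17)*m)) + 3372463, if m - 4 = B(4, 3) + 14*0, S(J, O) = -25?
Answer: 5873128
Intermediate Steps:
B(Q, E) = 6 + Q*(-4 - E) (B(Q, E) = Q*(-4 - E) + 6 = 6 + Q*(-4 - E))
m = -18 (m = 4 + ((6 - 4*4 - 1*3*4) + 14*0) = 4 + ((6 - 16 - 12) + 0) = 4 + (-22 + 0) = 4 - 22 = -18)
(2499686 + (529 + S(25, 17)*m)) + 3372463 = (2499686 + (529 - 25*(-18))) + 3372463 = (2499686 + (529 + 450)) + 3372463 = (2499686 + 979) + 3372463 = 2500665 + 3372463 = 5873128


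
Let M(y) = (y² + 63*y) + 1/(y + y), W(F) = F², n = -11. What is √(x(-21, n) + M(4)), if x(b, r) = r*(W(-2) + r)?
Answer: √5522/4 ≈ 18.578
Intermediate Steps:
M(y) = y² + 1/(2*y) + 63*y (M(y) = (y² + 63*y) + 1/(2*y) = y² + 1/(2*y) + 63*y)
x(b, r) = r*(4 + r) (x(b, r) = r*((-2)² + r) = r*(4 + r))
√(x(-21, n) + M(4)) = √(-11*(4 - 11) + (4² + (½)/4 + 63*4)) = √(-11*(-7) + (16 + (½)*(¼) + 252)) = √(77 + (16 + ⅛ + 252)) = √(77 + 2145/8) = √(2761/8) = √5522/4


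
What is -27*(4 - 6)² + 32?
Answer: -76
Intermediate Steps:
-27*(4 - 6)² + 32 = -27*(-2)² + 32 = -27*4 + 32 = -108 + 32 = -76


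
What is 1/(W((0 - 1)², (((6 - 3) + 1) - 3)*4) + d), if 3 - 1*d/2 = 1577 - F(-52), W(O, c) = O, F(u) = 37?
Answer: -1/3073 ≈ -0.00032541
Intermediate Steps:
d = -3074 (d = 6 - 2*(1577 - 1*37) = 6 - 2*(1577 - 37) = 6 - 2*1540 = 6 - 3080 = -3074)
1/(W((0 - 1)², (((6 - 3) + 1) - 3)*4) + d) = 1/((0 - 1)² - 3074) = 1/((-1)² - 3074) = 1/(1 - 3074) = 1/(-3073) = -1/3073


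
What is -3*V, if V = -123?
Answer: 369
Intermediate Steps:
-3*V = -3*(-123) = 369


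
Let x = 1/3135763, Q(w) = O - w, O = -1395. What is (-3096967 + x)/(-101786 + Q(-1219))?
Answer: 4855677265410/159864333503 ≈ 30.374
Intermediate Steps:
Q(w) = -1395 - w
x = 1/3135763 ≈ 3.1890e-7
(-3096967 + x)/(-101786 + Q(-1219)) = (-3096967 + 1/3135763)/(-101786 + (-1395 - 1*(-1219))) = -9711354530820/(3135763*(-101786 + (-1395 + 1219))) = -9711354530820/(3135763*(-101786 - 176)) = -9711354530820/3135763/(-101962) = -9711354530820/3135763*(-1/101962) = 4855677265410/159864333503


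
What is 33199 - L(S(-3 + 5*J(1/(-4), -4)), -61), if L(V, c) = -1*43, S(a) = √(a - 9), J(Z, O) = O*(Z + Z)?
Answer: 33242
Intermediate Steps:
J(Z, O) = 2*O*Z (J(Z, O) = O*(2*Z) = 2*O*Z)
S(a) = √(-9 + a)
L(V, c) = -43
33199 - L(S(-3 + 5*J(1/(-4), -4)), -61) = 33199 - 1*(-43) = 33199 + 43 = 33242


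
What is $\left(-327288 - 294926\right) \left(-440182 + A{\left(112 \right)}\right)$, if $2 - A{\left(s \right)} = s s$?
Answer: $281691210936$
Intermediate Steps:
$A{\left(s \right)} = 2 - s^{2}$ ($A{\left(s \right)} = 2 - s s = 2 - s^{2}$)
$\left(-327288 - 294926\right) \left(-440182 + A{\left(112 \right)}\right) = \left(-327288 - 294926\right) \left(-440182 + \left(2 - 112^{2}\right)\right) = - 622214 \left(-440182 + \left(2 - 12544\right)\right) = - 622214 \left(-440182 - 12542\right) = \left(-622214\right) \left(-452724\right) = 281691210936$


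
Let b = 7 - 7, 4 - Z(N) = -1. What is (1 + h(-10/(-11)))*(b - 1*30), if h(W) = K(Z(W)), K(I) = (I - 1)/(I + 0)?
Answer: -54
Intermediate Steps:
Z(N) = 5 (Z(N) = 4 - 1*(-1) = 4 + 1 = 5)
K(I) = (-1 + I)/I
b = 0
h(W) = ⅘ (h(W) = (-1 + 5)/5 = (⅕)*4 = ⅘)
(1 + h(-10/(-11)))*(b - 1*30) = (1 + ⅘)*(0 - 1*30) = 9*(0 - 30)/5 = (9/5)*(-30) = -54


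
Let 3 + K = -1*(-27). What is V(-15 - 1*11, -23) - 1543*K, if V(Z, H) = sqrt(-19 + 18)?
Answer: -37032 + I ≈ -37032.0 + 1.0*I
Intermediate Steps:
V(Z, H) = I (V(Z, H) = sqrt(-1) = I)
K = 24 (K = -3 - 1*(-27) = -3 + 27 = 24)
V(-15 - 1*11, -23) - 1543*K = I - 1543*24 = I - 37032 = -37032 + I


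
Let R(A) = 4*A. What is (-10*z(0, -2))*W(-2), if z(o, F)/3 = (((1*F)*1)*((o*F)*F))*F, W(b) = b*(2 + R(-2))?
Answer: 0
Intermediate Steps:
W(b) = -6*b (W(b) = b*(2 + 4*(-2)) = b*(2 - 8) = b*(-6) = -6*b)
z(o, F) = 3*o*F⁴ (z(o, F) = 3*((((1*F)*1)*((o*F)*F))*F) = 3*(((F*1)*((F*o)*F))*F) = 3*((F*(o*F²))*F) = 3*((o*F³)*F) = 3*(o*F⁴) = 3*o*F⁴)
(-10*z(0, -2))*W(-2) = (-30*0*(-2)⁴)*(-6*(-2)) = -30*0*16*12 = -10*0*12 = 0*12 = 0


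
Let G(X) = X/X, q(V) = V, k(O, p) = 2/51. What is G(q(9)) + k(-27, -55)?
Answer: 53/51 ≈ 1.0392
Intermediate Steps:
k(O, p) = 2/51 (k(O, p) = 2*(1/51) = 2/51)
G(X) = 1
G(q(9)) + k(-27, -55) = 1 + 2/51 = 53/51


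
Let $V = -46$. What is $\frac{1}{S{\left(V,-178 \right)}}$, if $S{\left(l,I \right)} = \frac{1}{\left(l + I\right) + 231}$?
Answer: $7$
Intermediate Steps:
$S{\left(l,I \right)} = \frac{1}{231 + I + l}$ ($S{\left(l,I \right)} = \frac{1}{\left(I + l\right) + 231} = \frac{1}{231 + I + l}$)
$\frac{1}{S{\left(V,-178 \right)}} = \frac{1}{\frac{1}{231 - 178 - 46}} = \frac{1}{\frac{1}{7}} = 7$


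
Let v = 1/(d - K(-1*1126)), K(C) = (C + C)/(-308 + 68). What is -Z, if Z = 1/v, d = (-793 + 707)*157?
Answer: 810683/60 ≈ 13511.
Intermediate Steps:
d = -13502 (d = -86*157 = -13502)
K(C) = -C/120 (K(C) = (2*C)/(-240) = (2*C)*(-1/240) = -C/120)
v = -60/810683 (v = 1/(-13502 - (-1)*(-1*1126)/120) = 1/(-13502 - (-1)*(-1126)/120) = 1/(-13502 - 1*563/60) = 1/(-13502 - 563/60) = 1/(-810683/60) = -60/810683 ≈ -7.4012e-5)
Z = -810683/60 (Z = 1/(-60/810683) = -810683/60 ≈ -13511.)
-Z = -1*(-810683/60) = 810683/60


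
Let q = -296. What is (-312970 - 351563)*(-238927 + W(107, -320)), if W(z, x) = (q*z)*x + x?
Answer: -6576081009669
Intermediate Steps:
W(z, x) = x - 296*x*z (W(z, x) = (-296*z)*x + x = -296*x*z + x = x - 296*x*z)
(-312970 - 351563)*(-238927 + W(107, -320)) = (-312970 - 351563)*(-238927 - 320*(1 - 296*107)) = -664533*(-238927 - 320*(1 - 31672)) = -664533*(-238927 - 320*(-31671)) = -664533*(-238927 + 10134720) = -664533*9895793 = -6576081009669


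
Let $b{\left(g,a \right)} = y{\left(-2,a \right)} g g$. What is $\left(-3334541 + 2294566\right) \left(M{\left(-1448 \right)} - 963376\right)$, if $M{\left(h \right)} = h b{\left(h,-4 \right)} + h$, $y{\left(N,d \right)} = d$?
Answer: $-12628566955141400$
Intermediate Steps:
$b{\left(g,a \right)} = a g^{2}$ ($b{\left(g,a \right)} = a g g = a g^{2}$)
$M{\left(h \right)} = h - 4 h^{3}$ ($M{\left(h \right)} = h \left(- 4 h^{2}\right) + h = - 4 h^{3} + h = h - 4 h^{3}$)
$\left(-3334541 + 2294566\right) \left(M{\left(-1448 \right)} - 963376\right) = \left(-3334541 + 2294566\right) \left(\left(-1448 - 4 \left(-1448\right)^{3}\right) - 963376\right) = - 1039975 \left(\left(-1448 - -12144109568\right) - 963376\right) = - 1039975 \left(\left(-1448 + 12144109568\right) - 963376\right) = - 1039975 \left(12144108120 - 963376\right) = \left(-1039975\right) 12143144744 = -12628566955141400$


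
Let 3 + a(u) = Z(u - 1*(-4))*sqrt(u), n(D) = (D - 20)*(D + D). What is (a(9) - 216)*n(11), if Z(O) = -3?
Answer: 45144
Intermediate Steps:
n(D) = 2*D*(-20 + D) (n(D) = (-20 + D)*(2*D) = 2*D*(-20 + D))
a(u) = -3 - 3*sqrt(u)
(a(9) - 216)*n(11) = ((-3 - 3*sqrt(9)) - 216)*(2*11*(-20 + 11)) = ((-3 - 3*3) - 216)*(2*11*(-9)) = ((-3 - 9) - 216)*(-198) = (-12 - 216)*(-198) = -228*(-198) = 45144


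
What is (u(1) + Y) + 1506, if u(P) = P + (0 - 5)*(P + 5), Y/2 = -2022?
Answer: -2567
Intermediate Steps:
Y = -4044 (Y = 2*(-2022) = -4044)
u(P) = -25 - 4*P (u(P) = P - 5*(5 + P) = P + (-25 - 5*P) = -25 - 4*P)
(u(1) + Y) + 1506 = ((-25 - 4*1) - 4044) + 1506 = ((-25 - 4) - 4044) + 1506 = (-29 - 4044) + 1506 = -4073 + 1506 = -2567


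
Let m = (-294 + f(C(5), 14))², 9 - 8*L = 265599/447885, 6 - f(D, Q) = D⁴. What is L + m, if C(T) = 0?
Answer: 16511041827/199060 ≈ 82945.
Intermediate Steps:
f(D, Q) = 6 - D⁴
L = 209187/199060 (L = 9/8 - 265599/(8*447885) = 9/8 - ⅛*29511/49765 = 9/8 - 29511/398120 = 209187/199060 ≈ 1.0509)
m = 82944 (m = (-294 + (6 - 1*0⁴))² = (-294 + (6 - 1*0))² = (-294 + (6 + 0))² = (-294 + 6)² = (-288)² = 82944)
L + m = 209187/199060 + 82944 = 16511041827/199060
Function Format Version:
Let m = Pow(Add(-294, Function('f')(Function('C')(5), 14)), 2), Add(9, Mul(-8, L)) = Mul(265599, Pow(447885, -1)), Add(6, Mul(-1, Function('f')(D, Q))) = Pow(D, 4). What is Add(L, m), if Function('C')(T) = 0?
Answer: Rational(16511041827, 199060) ≈ 82945.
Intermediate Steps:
Function('f')(D, Q) = Add(6, Mul(-1, Pow(D, 4)))
L = Rational(209187, 199060) (L = Add(Rational(9, 8), Mul(Rational(-1, 8), Mul(265599, Pow(447885, -1)))) = Add(Rational(9, 8), Mul(Rational(-1, 8), Mul(265599, Rational(1, 447885)))) = Add(Rational(9, 8), Mul(Rational(-1, 8), Rational(29511, 49765))) = Add(Rational(9, 8), Rational(-29511, 398120)) = Rational(209187, 199060) ≈ 1.0509)
m = 82944 (m = Pow(Add(-294, Add(6, Mul(-1, Pow(0, 4)))), 2) = Pow(Add(-294, Add(6, Mul(-1, 0))), 2) = Pow(Add(-294, Add(6, 0)), 2) = Pow(Add(-294, 6), 2) = Pow(-288, 2) = 82944)
Add(L, m) = Add(Rational(209187, 199060), 82944) = Rational(16511041827, 199060)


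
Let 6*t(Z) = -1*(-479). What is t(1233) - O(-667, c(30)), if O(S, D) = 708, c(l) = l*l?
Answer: -3769/6 ≈ -628.17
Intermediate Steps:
t(Z) = 479/6 (t(Z) = (-1*(-479))/6 = (⅙)*479 = 479/6)
c(l) = l²
t(1233) - O(-667, c(30)) = 479/6 - 1*708 = 479/6 - 708 = -3769/6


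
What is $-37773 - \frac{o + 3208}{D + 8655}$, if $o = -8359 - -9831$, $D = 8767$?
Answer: $- \frac{329042943}{8711} \approx -37773.0$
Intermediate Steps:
$o = 1472$ ($o = -8359 + 9831 = 1472$)
$-37773 - \frac{o + 3208}{D + 8655} = -37773 - \frac{1472 + 3208}{8767 + 8655} = -37773 - \frac{4680}{17422} = -37773 - 4680 \cdot \frac{1}{17422} = -37773 - \frac{2340}{8711} = - \frac{329042943}{8711}$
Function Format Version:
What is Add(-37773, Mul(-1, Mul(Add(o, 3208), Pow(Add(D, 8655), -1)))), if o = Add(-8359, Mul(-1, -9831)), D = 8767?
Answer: Rational(-329042943, 8711) ≈ -37773.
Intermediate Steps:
o = 1472 (o = Add(-8359, 9831) = 1472)
Add(-37773, Mul(-1, Mul(Add(o, 3208), Pow(Add(D, 8655), -1)))) = Add(-37773, Mul(-1, Mul(Add(1472, 3208), Pow(Add(8767, 8655), -1)))) = Add(-37773, Mul(-1, Mul(4680, Pow(17422, -1)))) = Add(-37773, Mul(-1, Mul(4680, Rational(1, 17422)))) = Add(-37773, Mul(-1, Rational(2340, 8711))) = Add(-37773, Rational(-2340, 8711)) = Rational(-329042943, 8711)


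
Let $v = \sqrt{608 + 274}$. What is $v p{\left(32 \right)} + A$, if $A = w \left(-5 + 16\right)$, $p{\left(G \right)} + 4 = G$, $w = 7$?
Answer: $77 + 588 \sqrt{2} \approx 908.56$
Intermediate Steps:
$p{\left(G \right)} = -4 + G$
$v = 21 \sqrt{2}$ ($v = \sqrt{882} = 21 \sqrt{2} \approx 29.698$)
$A = 77$ ($A = 7 \left(-5 + 16\right) = 7 \cdot 11 = 77$)
$v p{\left(32 \right)} + A = 21 \sqrt{2} \left(-4 + 32\right) + 77 = 21 \sqrt{2} \cdot 28 + 77 = 588 \sqrt{2} + 77 = 77 + 588 \sqrt{2}$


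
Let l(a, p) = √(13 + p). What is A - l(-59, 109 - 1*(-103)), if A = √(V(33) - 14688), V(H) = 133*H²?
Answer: -15 + 3*√14461 ≈ 345.76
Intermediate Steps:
A = 3*√14461 (A = √(133*33² - 14688) = √(133*1089 - 14688) = √(144837 - 14688) = √130149 = 3*√14461 ≈ 360.76)
A - l(-59, 109 - 1*(-103)) = 3*√14461 - √(13 + (109 - 1*(-103))) = 3*√14461 - √(13 + (109 + 103)) = 3*√14461 - √(13 + 212) = 3*√14461 - √225 = 3*√14461 - 1*15 = 3*√14461 - 15 = -15 + 3*√14461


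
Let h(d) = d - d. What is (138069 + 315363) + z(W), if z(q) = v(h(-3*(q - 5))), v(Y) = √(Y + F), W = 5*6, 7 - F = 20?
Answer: 453432 + I*√13 ≈ 4.5343e+5 + 3.6056*I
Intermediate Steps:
F = -13 (F = 7 - 1*20 = 7 - 20 = -13)
W = 30
h(d) = 0
v(Y) = √(-13 + Y) (v(Y) = √(Y - 13) = √(-13 + Y))
z(q) = I*√13 (z(q) = √(-13 + 0) = √(-13) = I*√13)
(138069 + 315363) + z(W) = (138069 + 315363) + I*√13 = 453432 + I*√13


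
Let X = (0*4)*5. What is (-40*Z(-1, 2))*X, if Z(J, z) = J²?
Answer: 0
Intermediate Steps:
X = 0 (X = 0*5 = 0)
(-40*Z(-1, 2))*X = -40*(-1)²*0 = -40*1*0 = -40*0 = 0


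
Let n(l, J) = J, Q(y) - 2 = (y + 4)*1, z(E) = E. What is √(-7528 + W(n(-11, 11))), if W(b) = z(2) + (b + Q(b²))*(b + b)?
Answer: I*√4490 ≈ 67.007*I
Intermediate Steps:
Q(y) = 6 + y (Q(y) = 2 + (y + 4)*1 = 2 + (4 + y)*1 = 2 + (4 + y) = 6 + y)
W(b) = 2 + 2*b*(6 + b + b²) (W(b) = 2 + (b + (6 + b²))*(b + b) = 2 + (6 + b + b²)*(2*b) = 2 + 2*b*(6 + b + b²))
√(-7528 + W(n(-11, 11))) = √(-7528 + (2 + 2*11² + 2*11*(6 + 11²))) = √(-7528 + (2 + 2*121 + 2*11*(6 + 121))) = √(-7528 + (2 + 242 + 2*11*127)) = √(-7528 + (2 + 242 + 2794)) = √(-7528 + 3038) = √(-4490) = I*√4490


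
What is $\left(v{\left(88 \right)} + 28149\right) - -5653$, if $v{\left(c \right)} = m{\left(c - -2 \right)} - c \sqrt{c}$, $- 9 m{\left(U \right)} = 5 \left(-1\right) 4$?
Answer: $\frac{304238}{9} - 176 \sqrt{22} \approx 32979.0$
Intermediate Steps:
$m{\left(U \right)} = \frac{20}{9}$ ($m{\left(U \right)} = - \frac{5 \left(-1\right) 4}{9} = - \frac{\left(-5\right) 4}{9} = \left(- \frac{1}{9}\right) \left(-20\right) = \frac{20}{9}$)
$v{\left(c \right)} = \frac{20}{9} - c^{\frac{3}{2}}$ ($v{\left(c \right)} = \frac{20}{9} - c \sqrt{c} = \frac{20}{9} - c^{\frac{3}{2}}$)
$\left(v{\left(88 \right)} + 28149\right) - -5653 = \left(\left(\frac{20}{9} - 88^{\frac{3}{2}}\right) + 28149\right) - -5653 = \left(\left(\frac{20}{9} - 176 \sqrt{22}\right) + 28149\right) + \left(-1120 + 6773\right) = \left(\left(\frac{20}{9} - 176 \sqrt{22}\right) + 28149\right) + 5653 = \left(\frac{253361}{9} - 176 \sqrt{22}\right) + 5653 = \frac{304238}{9} - 176 \sqrt{22}$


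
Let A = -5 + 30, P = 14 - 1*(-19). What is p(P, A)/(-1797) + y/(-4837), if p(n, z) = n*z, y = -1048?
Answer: -702423/2897363 ≈ -0.24244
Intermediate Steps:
P = 33 (P = 14 + 19 = 33)
A = 25
p(P, A)/(-1797) + y/(-4837) = (33*25)/(-1797) - 1048/(-4837) = 825*(-1/1797) - 1048*(-1/4837) = -275/599 + 1048/4837 = -702423/2897363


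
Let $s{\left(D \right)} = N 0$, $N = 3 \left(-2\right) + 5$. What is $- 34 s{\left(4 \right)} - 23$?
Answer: $-23$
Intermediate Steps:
$N = -1$ ($N = -6 + 5 = -1$)
$s{\left(D \right)} = 0$ ($s{\left(D \right)} = \left(-1\right) 0 = 0$)
$- 34 s{\left(4 \right)} - 23 = \left(-34\right) 0 - 23 = 0 - 23 = -23$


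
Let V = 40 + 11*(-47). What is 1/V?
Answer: -1/477 ≈ -0.0020964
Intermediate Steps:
V = -477 (V = 40 - 517 = -477)
1/V = 1/(-477) = -1/477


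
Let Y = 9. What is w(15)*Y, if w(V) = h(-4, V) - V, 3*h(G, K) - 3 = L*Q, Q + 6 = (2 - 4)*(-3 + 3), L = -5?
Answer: -36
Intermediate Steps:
Q = -6 (Q = -6 + (2 - 4)*(-3 + 3) = -6 - 2*0 = -6 + 0 = -6)
h(G, K) = 11 (h(G, K) = 1 + (-5*(-6))/3 = 1 + (⅓)*30 = 1 + 10 = 11)
w(V) = 11 - V
w(15)*Y = (11 - 1*15)*9 = (11 - 15)*9 = -4*9 = -36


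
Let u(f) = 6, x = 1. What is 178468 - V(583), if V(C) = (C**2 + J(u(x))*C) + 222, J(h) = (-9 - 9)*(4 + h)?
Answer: -56703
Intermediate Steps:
J(h) = -72 - 18*h (J(h) = -18*(4 + h) = -72 - 18*h)
V(C) = 222 + C**2 - 180*C (V(C) = (C**2 + (-72 - 18*6)*C) + 222 = (C**2 + (-72 - 108)*C) + 222 = (C**2 - 180*C) + 222 = 222 + C**2 - 180*C)
178468 - V(583) = 178468 - (222 + 583**2 - 180*583) = 178468 - (222 + 339889 - 104940) = 178468 - 1*235171 = 178468 - 235171 = -56703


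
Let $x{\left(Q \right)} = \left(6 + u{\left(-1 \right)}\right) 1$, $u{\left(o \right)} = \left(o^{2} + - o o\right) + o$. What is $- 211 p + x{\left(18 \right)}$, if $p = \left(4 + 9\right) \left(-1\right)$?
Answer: $2748$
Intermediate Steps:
$u{\left(o \right)} = o$ ($u{\left(o \right)} = \left(o^{2} - o^{2}\right) + o = 0 + o = o$)
$p = -13$ ($p = 13 \left(-1\right) = -13$)
$x{\left(Q \right)} = 5$ ($x{\left(Q \right)} = \left(6 - 1\right) 1 = 5 \cdot 1 = 5$)
$- 211 p + x{\left(18 \right)} = \left(-211\right) \left(-13\right) + 5 = 2743 + 5 = 2748$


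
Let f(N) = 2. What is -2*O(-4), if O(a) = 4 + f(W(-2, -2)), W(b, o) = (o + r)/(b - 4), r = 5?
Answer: -12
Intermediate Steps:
W(b, o) = (5 + o)/(-4 + b) (W(b, o) = (o + 5)/(b - 4) = (5 + o)/(-4 + b))
O(a) = 6 (O(a) = 4 + 2 = 6)
-2*O(-4) = -2*6 = -12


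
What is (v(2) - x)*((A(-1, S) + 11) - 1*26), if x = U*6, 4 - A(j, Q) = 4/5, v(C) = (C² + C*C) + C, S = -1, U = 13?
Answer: 4012/5 ≈ 802.40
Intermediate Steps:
v(C) = C + 2*C² (v(C) = (C² + C²) + C = 2*C² + C = C + 2*C²)
A(j, Q) = 16/5 (A(j, Q) = 4 - 4/5 = 4 - 1*⅘ = 4 - ⅘ = 16/5)
x = 78 (x = 13*6 = 78)
(v(2) - x)*((A(-1, S) + 11) - 1*26) = (2*(1 + 2*2) - 1*78)*((16/5 + 11) - 1*26) = (2*(1 + 4) - 78)*(71/5 - 26) = (2*5 - 78)*(-59/5) = (10 - 78)*(-59/5) = -68*(-59/5) = 4012/5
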